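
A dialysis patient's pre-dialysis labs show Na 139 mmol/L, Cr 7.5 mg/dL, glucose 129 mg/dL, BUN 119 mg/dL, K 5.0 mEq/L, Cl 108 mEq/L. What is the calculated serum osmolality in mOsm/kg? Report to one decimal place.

Calculated osmolality = 2·Na + glucose/18 + BUN/2.8
= 2·139 + 129/18 + 119/2.8
= 278 + 7.17 + 42.50
= 327.67 mOsm/kg

327.7 mOsm/kg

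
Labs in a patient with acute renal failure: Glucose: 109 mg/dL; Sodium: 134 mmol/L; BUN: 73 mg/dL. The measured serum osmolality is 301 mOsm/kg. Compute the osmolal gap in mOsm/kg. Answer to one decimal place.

0.9 mOsm/kg

Calculated osmolality = 2·Na + glucose/18 + BUN/2.8
= 2·134 + 109/18 + 73/2.8
= 268 + 6.06 + 26.07
= 300.13 mOsm/kg ≈ 300.1 mOsm/kg
Osmolar gap = measured − calculated = 301 − 300.1 = 0.9 mOsm/kg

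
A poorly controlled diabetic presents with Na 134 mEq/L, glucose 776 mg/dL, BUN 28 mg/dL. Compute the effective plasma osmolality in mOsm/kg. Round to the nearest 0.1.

311.1 mOsm/kg

Effective osmolality excludes urea (freely permeant across cell membranes):
2·Na + glucose/18
= 2·134 + 776/18
= 268 + 43.11
= 311.11 mOsm/kg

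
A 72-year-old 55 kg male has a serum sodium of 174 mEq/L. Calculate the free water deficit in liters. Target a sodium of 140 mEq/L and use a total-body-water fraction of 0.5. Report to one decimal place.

TBW = 0.5 · 55 = 27.5 L
Free water deficit = TBW · (Na/140 − 1)
= 27.5 · (174/140 − 1)
= 27.5 · 0.2429
= 6.68 L

6.7 L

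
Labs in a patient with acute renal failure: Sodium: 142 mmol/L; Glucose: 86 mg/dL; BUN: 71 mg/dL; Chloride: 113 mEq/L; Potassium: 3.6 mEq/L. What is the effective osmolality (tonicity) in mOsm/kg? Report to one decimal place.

Effective osmolality excludes urea (freely permeant across cell membranes):
2·Na + glucose/18
= 2·142 + 86/18
= 284 + 4.78
= 288.78 mOsm/kg

288.8 mOsm/kg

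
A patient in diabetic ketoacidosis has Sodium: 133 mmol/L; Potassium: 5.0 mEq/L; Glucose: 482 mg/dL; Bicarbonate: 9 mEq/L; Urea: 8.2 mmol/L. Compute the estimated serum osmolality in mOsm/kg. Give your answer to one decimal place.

301.0 mOsm/kg

Calculated osmolality = 2·Na + glucose/18 + urea
= 2·133 + 482/18 + 8.2
= 266 + 26.78 + 8.20
= 300.98 mOsm/kg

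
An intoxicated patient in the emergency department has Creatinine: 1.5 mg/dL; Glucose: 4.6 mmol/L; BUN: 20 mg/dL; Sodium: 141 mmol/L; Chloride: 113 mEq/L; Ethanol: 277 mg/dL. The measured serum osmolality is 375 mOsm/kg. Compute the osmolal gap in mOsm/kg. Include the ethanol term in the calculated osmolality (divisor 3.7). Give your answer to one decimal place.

Calculated osmolality = 2·Na + glucose + BUN/2.8 + ethanol/3.7
= 2·141 + 4.6 + 20/2.8 + 277/3.7
= 282 + 4.60 + 7.14 + 74.86
= 368.6 mOsm/kg ≈ 368.6 mOsm/kg
Osmolar gap = measured − calculated = 375 − 368.6 = 6.4 mOsm/kg

6.4 mOsm/kg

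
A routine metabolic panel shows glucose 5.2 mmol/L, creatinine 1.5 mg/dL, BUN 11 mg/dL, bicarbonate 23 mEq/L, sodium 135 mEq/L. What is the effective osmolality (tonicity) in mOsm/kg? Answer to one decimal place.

275.2 mOsm/kg

Effective osmolality excludes urea (freely permeant across cell membranes):
2·Na + glucose
= 2·135 + 5.2
= 270 + 5.2
= 275.2 mOsm/kg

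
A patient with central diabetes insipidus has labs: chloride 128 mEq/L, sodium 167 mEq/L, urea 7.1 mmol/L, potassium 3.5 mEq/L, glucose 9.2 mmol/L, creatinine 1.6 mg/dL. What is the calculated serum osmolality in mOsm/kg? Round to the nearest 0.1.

Calculated osmolality = 2·Na + glucose + urea
= 2·167 + 9.2 + 7.1
= 334 + 9.20 + 7.10
= 350.3 mOsm/kg

350.3 mOsm/kg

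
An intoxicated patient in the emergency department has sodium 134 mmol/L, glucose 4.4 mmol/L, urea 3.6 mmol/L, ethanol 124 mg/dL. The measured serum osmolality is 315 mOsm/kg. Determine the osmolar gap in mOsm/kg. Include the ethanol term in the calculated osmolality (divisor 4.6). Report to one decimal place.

12.0 mOsm/kg

Calculated osmolality = 2·Na + glucose + urea + ethanol/4.6
= 2·134 + 4.4 + 3.6 + 124/4.6
= 268 + 4.40 + 3.60 + 26.96
= 302.96 mOsm/kg ≈ 303.0 mOsm/kg
Osmolar gap = measured − calculated = 315 − 303.0 = 12.0 mOsm/kg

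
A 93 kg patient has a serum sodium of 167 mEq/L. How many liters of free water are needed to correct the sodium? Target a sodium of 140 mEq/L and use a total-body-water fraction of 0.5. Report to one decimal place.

TBW = 0.5 · 93 = 46.5 L
Free water deficit = TBW · (Na/140 − 1)
= 46.5 · (167/140 − 1)
= 46.5 · 0.1929
= 8.97 L

9.0 L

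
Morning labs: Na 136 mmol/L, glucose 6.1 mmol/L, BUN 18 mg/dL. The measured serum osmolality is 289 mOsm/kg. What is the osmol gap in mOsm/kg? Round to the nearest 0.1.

4.5 mOsm/kg

Calculated osmolality = 2·Na + glucose + BUN/2.8
= 2·136 + 6.1 + 18/2.8
= 272 + 6.10 + 6.43
= 284.53 mOsm/kg ≈ 284.5 mOsm/kg
Osmolar gap = measured − calculated = 289 − 284.5 = 4.5 mOsm/kg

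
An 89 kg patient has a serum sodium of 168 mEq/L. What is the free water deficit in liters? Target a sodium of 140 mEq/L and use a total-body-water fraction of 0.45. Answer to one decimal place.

TBW = 0.45 · 89 = 40.05 L
Free water deficit = TBW · (Na/140 − 1)
= 40.05 · (168/140 − 1)
= 40.05 · 0.2
= 8.01 L

8.0 L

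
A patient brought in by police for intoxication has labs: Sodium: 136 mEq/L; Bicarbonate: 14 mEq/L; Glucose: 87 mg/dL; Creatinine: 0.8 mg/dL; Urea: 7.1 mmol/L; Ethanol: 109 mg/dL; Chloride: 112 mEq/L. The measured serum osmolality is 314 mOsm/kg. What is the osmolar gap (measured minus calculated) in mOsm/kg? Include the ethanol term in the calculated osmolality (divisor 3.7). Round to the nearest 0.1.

0.6 mOsm/kg

Calculated osmolality = 2·Na + glucose/18 + urea + ethanol/3.7
= 2·136 + 87/18 + 7.1 + 109/3.7
= 272 + 4.83 + 7.10 + 29.46
= 313.39 mOsm/kg ≈ 313.4 mOsm/kg
Osmolar gap = measured − calculated = 314 − 313.4 = 0.6 mOsm/kg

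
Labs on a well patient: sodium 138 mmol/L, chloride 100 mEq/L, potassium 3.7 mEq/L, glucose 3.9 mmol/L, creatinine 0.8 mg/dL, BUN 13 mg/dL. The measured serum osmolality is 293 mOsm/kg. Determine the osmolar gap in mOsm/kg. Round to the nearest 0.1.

Calculated osmolality = 2·Na + glucose + BUN/2.8
= 2·138 + 3.9 + 13/2.8
= 276 + 3.90 + 4.64
= 284.54 mOsm/kg ≈ 284.5 mOsm/kg
Osmolar gap = measured − calculated = 293 − 284.5 = 8.5 mOsm/kg

8.5 mOsm/kg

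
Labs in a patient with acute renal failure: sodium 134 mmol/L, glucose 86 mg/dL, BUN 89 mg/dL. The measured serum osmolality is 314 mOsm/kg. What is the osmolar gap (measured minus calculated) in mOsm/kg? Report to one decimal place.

Calculated osmolality = 2·Na + glucose/18 + BUN/2.8
= 2·134 + 86/18 + 89/2.8
= 268 + 4.78 + 31.79
= 304.57 mOsm/kg ≈ 304.6 mOsm/kg
Osmolar gap = measured − calculated = 314 − 304.6 = 9.4 mOsm/kg

9.4 mOsm/kg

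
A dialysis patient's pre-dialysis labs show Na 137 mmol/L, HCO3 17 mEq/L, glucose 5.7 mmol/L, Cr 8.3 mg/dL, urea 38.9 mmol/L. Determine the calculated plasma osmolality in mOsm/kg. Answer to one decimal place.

318.6 mOsm/kg

Calculated osmolality = 2·Na + glucose + urea
= 2·137 + 5.7 + 38.9
= 274 + 5.70 + 38.90
= 318.6 mOsm/kg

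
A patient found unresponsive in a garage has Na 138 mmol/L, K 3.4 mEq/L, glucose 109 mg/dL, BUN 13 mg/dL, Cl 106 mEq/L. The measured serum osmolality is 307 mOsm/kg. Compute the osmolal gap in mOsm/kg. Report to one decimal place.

20.3 mOsm/kg

Calculated osmolality = 2·Na + glucose/18 + BUN/2.8
= 2·138 + 109/18 + 13/2.8
= 276 + 6.06 + 4.64
= 286.7 mOsm/kg ≈ 286.7 mOsm/kg
Osmolar gap = measured − calculated = 307 − 286.7 = 20.3 mOsm/kg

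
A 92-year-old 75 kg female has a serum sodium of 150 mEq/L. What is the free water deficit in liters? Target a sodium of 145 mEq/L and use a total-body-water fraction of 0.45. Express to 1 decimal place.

TBW = 0.45 · 75 = 33.75 L
Free water deficit = TBW · (Na/145 − 1)
= 33.75 · (150/145 − 1)
= 33.75 · 0.0345
= 1.16 L

1.2 L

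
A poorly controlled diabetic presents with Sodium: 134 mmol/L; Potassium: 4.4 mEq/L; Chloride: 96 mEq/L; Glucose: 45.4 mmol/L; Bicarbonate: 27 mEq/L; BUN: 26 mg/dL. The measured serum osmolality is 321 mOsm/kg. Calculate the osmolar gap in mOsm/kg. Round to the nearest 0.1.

Calculated osmolality = 2·Na + glucose + BUN/2.8
= 2·134 + 45.4 + 26/2.8
= 268 + 45.40 + 9.29
= 322.69 mOsm/kg ≈ 322.7 mOsm/kg
Osmolar gap = measured − calculated = 321 − 322.7 = -1.7 mOsm/kg

-1.7 mOsm/kg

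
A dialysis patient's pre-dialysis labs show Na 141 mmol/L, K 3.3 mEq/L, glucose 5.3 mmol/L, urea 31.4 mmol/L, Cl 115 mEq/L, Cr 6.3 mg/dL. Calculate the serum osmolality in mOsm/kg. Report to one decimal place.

318.7 mOsm/kg

Calculated osmolality = 2·Na + glucose + urea
= 2·141 + 5.3 + 31.4
= 282 + 5.30 + 31.40
= 318.7 mOsm/kg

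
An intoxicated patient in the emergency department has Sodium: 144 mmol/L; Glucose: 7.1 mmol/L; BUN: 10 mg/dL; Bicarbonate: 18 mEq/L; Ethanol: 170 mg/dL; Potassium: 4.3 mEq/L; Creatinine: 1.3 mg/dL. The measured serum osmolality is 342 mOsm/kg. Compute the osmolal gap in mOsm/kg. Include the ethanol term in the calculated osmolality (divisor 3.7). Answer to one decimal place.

Calculated osmolality = 2·Na + glucose + BUN/2.8 + ethanol/3.7
= 2·144 + 7.1 + 10/2.8 + 170/3.7
= 288 + 7.10 + 3.57 + 45.95
= 344.62 mOsm/kg ≈ 344.6 mOsm/kg
Osmolar gap = measured − calculated = 342 − 344.6 = -2.6 mOsm/kg

-2.6 mOsm/kg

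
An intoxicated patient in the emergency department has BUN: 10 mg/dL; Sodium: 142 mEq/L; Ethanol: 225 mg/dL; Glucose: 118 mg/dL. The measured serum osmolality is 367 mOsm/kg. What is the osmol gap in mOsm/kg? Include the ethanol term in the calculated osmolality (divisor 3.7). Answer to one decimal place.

12.1 mOsm/kg

Calculated osmolality = 2·Na + glucose/18 + BUN/2.8 + ethanol/3.7
= 2·142 + 118/18 + 10/2.8 + 225/3.7
= 284 + 6.56 + 3.57 + 60.81
= 354.94 mOsm/kg ≈ 354.9 mOsm/kg
Osmolar gap = measured − calculated = 367 − 354.9 = 12.1 mOsm/kg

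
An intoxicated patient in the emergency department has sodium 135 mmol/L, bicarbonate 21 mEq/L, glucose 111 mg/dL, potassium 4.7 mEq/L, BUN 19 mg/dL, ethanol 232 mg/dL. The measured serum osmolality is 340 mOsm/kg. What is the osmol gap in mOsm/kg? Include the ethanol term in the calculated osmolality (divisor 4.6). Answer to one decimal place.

6.6 mOsm/kg

Calculated osmolality = 2·Na + glucose/18 + BUN/2.8 + ethanol/4.6
= 2·135 + 111/18 + 19/2.8 + 232/4.6
= 270 + 6.17 + 6.79 + 50.43
= 333.39 mOsm/kg ≈ 333.4 mOsm/kg
Osmolar gap = measured − calculated = 340 − 333.4 = 6.6 mOsm/kg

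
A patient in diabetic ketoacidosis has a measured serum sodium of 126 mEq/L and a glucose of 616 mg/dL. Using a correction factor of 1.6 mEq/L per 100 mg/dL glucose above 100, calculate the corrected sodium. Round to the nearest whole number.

134 mEq/L

Corrected Na = measured Na + 1.6 · (glucose − 100)/100
= 126 + 1.6 · (616 − 100)/100
= 126 + 8.3
= 134.3 mEq/L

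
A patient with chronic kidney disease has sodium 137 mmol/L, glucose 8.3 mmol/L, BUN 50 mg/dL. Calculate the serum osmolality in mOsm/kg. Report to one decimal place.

Calculated osmolality = 2·Na + glucose + BUN/2.8
= 2·137 + 8.3 + 50/2.8
= 274 + 8.30 + 17.86
= 300.16 mOsm/kg

300.2 mOsm/kg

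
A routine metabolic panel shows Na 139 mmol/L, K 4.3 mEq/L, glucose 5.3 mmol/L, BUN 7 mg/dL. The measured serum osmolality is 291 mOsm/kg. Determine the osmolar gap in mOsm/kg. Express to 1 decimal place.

Calculated osmolality = 2·Na + glucose + BUN/2.8
= 2·139 + 5.3 + 7/2.8
= 278 + 5.30 + 2.50
= 285.8 mOsm/kg ≈ 285.8 mOsm/kg
Osmolar gap = measured − calculated = 291 − 285.8 = 5.2 mOsm/kg

5.2 mOsm/kg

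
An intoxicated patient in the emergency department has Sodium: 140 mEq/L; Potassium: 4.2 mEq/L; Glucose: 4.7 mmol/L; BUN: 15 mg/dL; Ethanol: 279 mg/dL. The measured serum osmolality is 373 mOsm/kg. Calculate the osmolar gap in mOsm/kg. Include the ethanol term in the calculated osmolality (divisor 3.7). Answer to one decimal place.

7.5 mOsm/kg

Calculated osmolality = 2·Na + glucose + BUN/2.8 + ethanol/3.7
= 2·140 + 4.7 + 15/2.8 + 279/3.7
= 280 + 4.70 + 5.36 + 75.41
= 365.47 mOsm/kg ≈ 365.5 mOsm/kg
Osmolar gap = measured − calculated = 373 − 365.5 = 7.5 mOsm/kg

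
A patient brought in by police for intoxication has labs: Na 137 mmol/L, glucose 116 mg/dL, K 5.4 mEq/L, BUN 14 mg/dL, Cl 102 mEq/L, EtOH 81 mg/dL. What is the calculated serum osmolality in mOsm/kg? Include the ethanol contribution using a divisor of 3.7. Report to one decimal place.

307.3 mOsm/kg

Calculated osmolality = 2·Na + glucose/18 + BUN/2.8 + ethanol/3.7
= 2·137 + 116/18 + 14/2.8 + 81/3.7
= 274 + 6.44 + 5 + 21.89
= 307.33 mOsm/kg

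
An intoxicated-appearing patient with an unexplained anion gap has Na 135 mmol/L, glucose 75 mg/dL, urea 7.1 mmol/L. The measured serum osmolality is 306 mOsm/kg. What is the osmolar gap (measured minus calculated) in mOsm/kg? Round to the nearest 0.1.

24.7 mOsm/kg

Calculated osmolality = 2·Na + glucose/18 + urea
= 2·135 + 75/18 + 7.1
= 270 + 4.17 + 7.10
= 281.27 mOsm/kg ≈ 281.3 mOsm/kg
Osmolar gap = measured − calculated = 306 − 281.3 = 24.7 mOsm/kg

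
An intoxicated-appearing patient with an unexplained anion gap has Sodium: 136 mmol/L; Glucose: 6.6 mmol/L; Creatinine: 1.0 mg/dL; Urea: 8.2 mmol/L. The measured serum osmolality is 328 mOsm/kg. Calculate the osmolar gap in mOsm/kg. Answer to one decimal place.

Calculated osmolality = 2·Na + glucose + urea
= 2·136 + 6.6 + 8.2
= 272 + 6.60 + 8.20
= 286.8 mOsm/kg ≈ 286.8 mOsm/kg
Osmolar gap = measured − calculated = 328 − 286.8 = 41.2 mOsm/kg

41.2 mOsm/kg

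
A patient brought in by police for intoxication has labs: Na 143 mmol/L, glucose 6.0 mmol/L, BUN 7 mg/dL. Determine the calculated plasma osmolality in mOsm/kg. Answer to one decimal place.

Calculated osmolality = 2·Na + glucose + BUN/2.8
= 2·143 + 6 + 7/2.8
= 286 + 6 + 2.50
= 294.5 mOsm/kg

294.5 mOsm/kg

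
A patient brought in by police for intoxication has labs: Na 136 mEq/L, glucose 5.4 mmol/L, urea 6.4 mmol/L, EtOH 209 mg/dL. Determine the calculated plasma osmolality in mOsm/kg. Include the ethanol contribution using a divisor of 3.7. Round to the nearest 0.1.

340.3 mOsm/kg

Calculated osmolality = 2·Na + glucose + urea + ethanol/3.7
= 2·136 + 5.4 + 6.4 + 209/3.7
= 272 + 5.40 + 6.40 + 56.49
= 340.29 mOsm/kg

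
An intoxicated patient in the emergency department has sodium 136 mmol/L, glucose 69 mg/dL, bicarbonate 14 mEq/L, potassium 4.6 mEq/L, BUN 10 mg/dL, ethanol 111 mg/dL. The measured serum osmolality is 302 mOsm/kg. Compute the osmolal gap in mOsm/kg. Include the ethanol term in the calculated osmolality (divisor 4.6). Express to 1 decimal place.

Calculated osmolality = 2·Na + glucose/18 + BUN/2.8 + ethanol/4.6
= 2·136 + 69/18 + 10/2.8 + 111/4.6
= 272 + 3.83 + 3.57 + 24.13
= 303.53 mOsm/kg ≈ 303.5 mOsm/kg
Osmolar gap = measured − calculated = 302 − 303.5 = -1.5 mOsm/kg

-1.5 mOsm/kg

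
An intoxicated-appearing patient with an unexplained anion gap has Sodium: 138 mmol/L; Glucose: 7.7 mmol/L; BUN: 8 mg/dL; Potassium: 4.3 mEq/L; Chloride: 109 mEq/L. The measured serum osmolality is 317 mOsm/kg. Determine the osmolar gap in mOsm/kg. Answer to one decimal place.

30.4 mOsm/kg

Calculated osmolality = 2·Na + glucose + BUN/2.8
= 2·138 + 7.7 + 8/2.8
= 276 + 7.70 + 2.86
= 286.56 mOsm/kg ≈ 286.6 mOsm/kg
Osmolar gap = measured − calculated = 317 − 286.6 = 30.4 mOsm/kg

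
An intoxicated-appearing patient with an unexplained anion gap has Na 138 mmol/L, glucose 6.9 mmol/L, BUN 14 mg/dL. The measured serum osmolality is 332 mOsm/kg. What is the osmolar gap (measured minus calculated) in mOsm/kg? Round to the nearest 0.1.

44.1 mOsm/kg

Calculated osmolality = 2·Na + glucose + BUN/2.8
= 2·138 + 6.9 + 14/2.8
= 276 + 6.90 + 5
= 287.9 mOsm/kg ≈ 287.9 mOsm/kg
Osmolar gap = measured − calculated = 332 − 287.9 = 44.1 mOsm/kg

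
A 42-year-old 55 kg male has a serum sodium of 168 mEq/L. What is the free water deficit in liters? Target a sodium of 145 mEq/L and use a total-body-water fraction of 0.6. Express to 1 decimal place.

TBW = 0.6 · 55 = 33 L
Free water deficit = TBW · (Na/145 − 1)
= 33 · (168/145 − 1)
= 33 · 0.1586
= 5.23 L

5.2 L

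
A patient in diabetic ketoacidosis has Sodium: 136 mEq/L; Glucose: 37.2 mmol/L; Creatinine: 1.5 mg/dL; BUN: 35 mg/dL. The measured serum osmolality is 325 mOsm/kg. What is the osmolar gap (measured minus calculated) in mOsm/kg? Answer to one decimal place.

Calculated osmolality = 2·Na + glucose + BUN/2.8
= 2·136 + 37.2 + 35/2.8
= 272 + 37.20 + 12.50
= 321.7 mOsm/kg ≈ 321.7 mOsm/kg
Osmolar gap = measured − calculated = 325 − 321.7 = 3.3 mOsm/kg

3.3 mOsm/kg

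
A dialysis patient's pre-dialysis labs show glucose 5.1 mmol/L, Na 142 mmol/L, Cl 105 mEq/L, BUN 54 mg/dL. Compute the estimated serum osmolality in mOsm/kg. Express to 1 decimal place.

308.4 mOsm/kg

Calculated osmolality = 2·Na + glucose + BUN/2.8
= 2·142 + 5.1 + 54/2.8
= 284 + 5.10 + 19.29
= 308.39 mOsm/kg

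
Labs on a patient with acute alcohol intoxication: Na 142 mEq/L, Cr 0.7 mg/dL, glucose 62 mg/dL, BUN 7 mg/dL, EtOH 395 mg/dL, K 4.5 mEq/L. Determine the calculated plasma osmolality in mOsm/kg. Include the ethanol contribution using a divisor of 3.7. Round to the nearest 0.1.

Calculated osmolality = 2·Na + glucose/18 + BUN/2.8 + ethanol/3.7
= 2·142 + 62/18 + 7/2.8 + 395/3.7
= 284 + 3.44 + 2.50 + 106.76
= 396.7 mOsm/kg

396.7 mOsm/kg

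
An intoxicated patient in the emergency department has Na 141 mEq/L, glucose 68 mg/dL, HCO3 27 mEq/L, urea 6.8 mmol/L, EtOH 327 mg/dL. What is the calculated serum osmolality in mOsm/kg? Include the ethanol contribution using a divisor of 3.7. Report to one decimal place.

Calculated osmolality = 2·Na + glucose/18 + urea + ethanol/3.7
= 2·141 + 68/18 + 6.8 + 327/3.7
= 282 + 3.78 + 6.80 + 88.38
= 380.96 mOsm/kg

381.0 mOsm/kg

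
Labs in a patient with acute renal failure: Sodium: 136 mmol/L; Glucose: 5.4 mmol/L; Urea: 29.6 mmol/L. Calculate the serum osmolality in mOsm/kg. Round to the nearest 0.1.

307.0 mOsm/kg

Calculated osmolality = 2·Na + glucose + urea
= 2·136 + 5.4 + 29.6
= 272 + 5.40 + 29.60
= 307 mOsm/kg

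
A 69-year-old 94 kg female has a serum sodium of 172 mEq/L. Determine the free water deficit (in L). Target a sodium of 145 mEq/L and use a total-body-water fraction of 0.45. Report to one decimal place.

7.9 L

TBW = 0.45 · 94 = 42.3 L
Free water deficit = TBW · (Na/145 − 1)
= 42.3 · (172/145 − 1)
= 42.3 · 0.1862
= 7.88 L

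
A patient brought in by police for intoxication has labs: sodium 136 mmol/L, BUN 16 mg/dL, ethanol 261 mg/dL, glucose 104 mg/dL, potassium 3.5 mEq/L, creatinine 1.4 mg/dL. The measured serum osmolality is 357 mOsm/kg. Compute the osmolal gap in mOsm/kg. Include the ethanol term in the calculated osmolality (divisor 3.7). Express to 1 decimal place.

Calculated osmolality = 2·Na + glucose/18 + BUN/2.8 + ethanol/3.7
= 2·136 + 104/18 + 16/2.8 + 261/3.7
= 272 + 5.78 + 5.71 + 70.54
= 354.03 mOsm/kg ≈ 354.0 mOsm/kg
Osmolar gap = measured − calculated = 357 − 354.0 = 3.0 mOsm/kg

3.0 mOsm/kg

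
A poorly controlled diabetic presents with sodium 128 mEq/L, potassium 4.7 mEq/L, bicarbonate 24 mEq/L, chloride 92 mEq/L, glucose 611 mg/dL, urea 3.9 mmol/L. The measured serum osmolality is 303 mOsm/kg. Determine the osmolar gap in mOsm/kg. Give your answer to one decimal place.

Calculated osmolality = 2·Na + glucose/18 + urea
= 2·128 + 611/18 + 3.9
= 256 + 33.94 + 3.90
= 293.84 mOsm/kg ≈ 293.8 mOsm/kg
Osmolar gap = measured − calculated = 303 − 293.8 = 9.2 mOsm/kg

9.2 mOsm/kg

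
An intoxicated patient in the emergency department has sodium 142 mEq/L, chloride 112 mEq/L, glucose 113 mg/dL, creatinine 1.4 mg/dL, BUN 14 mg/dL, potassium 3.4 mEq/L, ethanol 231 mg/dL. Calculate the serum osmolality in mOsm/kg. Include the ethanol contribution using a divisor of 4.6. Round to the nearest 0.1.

Calculated osmolality = 2·Na + glucose/18 + BUN/2.8 + ethanol/4.6
= 2·142 + 113/18 + 14/2.8 + 231/4.6
= 284 + 6.28 + 5 + 50.22
= 345.5 mOsm/kg

345.5 mOsm/kg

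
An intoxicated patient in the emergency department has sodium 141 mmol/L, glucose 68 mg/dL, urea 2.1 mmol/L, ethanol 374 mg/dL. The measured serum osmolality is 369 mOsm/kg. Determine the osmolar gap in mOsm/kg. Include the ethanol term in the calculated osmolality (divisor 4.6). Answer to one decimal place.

-0.2 mOsm/kg

Calculated osmolality = 2·Na + glucose/18 + urea + ethanol/4.6
= 2·141 + 68/18 + 2.1 + 374/4.6
= 282 + 3.78 + 2.10 + 81.30
= 369.18 mOsm/kg ≈ 369.2 mOsm/kg
Osmolar gap = measured − calculated = 369 − 369.2 = -0.2 mOsm/kg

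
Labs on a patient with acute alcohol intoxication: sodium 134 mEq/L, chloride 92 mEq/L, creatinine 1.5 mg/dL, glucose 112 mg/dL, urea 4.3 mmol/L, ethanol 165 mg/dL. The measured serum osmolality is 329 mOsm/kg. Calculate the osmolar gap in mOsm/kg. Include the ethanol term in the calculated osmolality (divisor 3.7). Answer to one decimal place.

Calculated osmolality = 2·Na + glucose/18 + urea + ethanol/3.7
= 2·134 + 112/18 + 4.3 + 165/3.7
= 268 + 6.22 + 4.30 + 44.59
= 323.11 mOsm/kg ≈ 323.1 mOsm/kg
Osmolar gap = measured − calculated = 329 − 323.1 = 5.9 mOsm/kg

5.9 mOsm/kg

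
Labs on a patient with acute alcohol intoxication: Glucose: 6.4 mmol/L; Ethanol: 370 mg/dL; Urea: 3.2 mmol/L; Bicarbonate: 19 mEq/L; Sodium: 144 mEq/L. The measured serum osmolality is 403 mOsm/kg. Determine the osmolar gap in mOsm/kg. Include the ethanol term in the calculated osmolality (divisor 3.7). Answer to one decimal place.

Calculated osmolality = 2·Na + glucose + urea + ethanol/3.7
= 2·144 + 6.4 + 3.2 + 370/3.7
= 288 + 6.40 + 3.20 + 100
= 397.6 mOsm/kg ≈ 397.6 mOsm/kg
Osmolar gap = measured − calculated = 403 − 397.6 = 5.4 mOsm/kg

5.4 mOsm/kg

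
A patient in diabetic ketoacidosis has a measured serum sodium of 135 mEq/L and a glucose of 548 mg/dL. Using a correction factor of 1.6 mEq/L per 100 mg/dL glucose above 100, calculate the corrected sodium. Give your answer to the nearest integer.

142 mEq/L

Corrected Na = measured Na + 1.6 · (glucose − 100)/100
= 135 + 1.6 · (548 − 100)/100
= 135 + 7.2
= 142.2 mEq/L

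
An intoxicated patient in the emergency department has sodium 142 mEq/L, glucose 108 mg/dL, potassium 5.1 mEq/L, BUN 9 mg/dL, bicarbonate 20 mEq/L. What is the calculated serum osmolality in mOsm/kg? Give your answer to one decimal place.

Calculated osmolality = 2·Na + glucose/18 + BUN/2.8
= 2·142 + 108/18 + 9/2.8
= 284 + 6 + 3.21
= 293.21 mOsm/kg

293.2 mOsm/kg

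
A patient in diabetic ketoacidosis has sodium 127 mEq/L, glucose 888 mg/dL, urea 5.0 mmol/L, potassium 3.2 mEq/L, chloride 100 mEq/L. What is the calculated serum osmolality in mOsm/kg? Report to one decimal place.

Calculated osmolality = 2·Na + glucose/18 + urea
= 2·127 + 888/18 + 5
= 254 + 49.33 + 5
= 308.33 mOsm/kg

308.3 mOsm/kg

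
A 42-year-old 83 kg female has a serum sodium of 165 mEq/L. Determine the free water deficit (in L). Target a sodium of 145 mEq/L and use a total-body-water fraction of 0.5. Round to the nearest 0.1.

TBW = 0.5 · 83 = 41.5 L
Free water deficit = TBW · (Na/145 − 1)
= 41.5 · (165/145 − 1)
= 41.5 · 0.1379
= 5.72 L

5.7 L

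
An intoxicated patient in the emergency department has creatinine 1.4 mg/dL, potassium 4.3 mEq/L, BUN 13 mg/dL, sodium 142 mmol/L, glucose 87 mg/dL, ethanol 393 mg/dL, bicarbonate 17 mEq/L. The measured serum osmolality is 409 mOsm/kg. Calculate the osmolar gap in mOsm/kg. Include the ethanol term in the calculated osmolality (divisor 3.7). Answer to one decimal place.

9.3 mOsm/kg

Calculated osmolality = 2·Na + glucose/18 + BUN/2.8 + ethanol/3.7
= 2·142 + 87/18 + 13/2.8 + 393/3.7
= 284 + 4.83 + 4.64 + 106.22
= 399.69 mOsm/kg ≈ 399.7 mOsm/kg
Osmolar gap = measured − calculated = 409 − 399.7 = 9.3 mOsm/kg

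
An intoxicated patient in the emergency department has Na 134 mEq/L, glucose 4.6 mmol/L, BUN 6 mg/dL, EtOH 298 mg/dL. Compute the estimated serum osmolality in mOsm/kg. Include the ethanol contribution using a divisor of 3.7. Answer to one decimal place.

355.3 mOsm/kg

Calculated osmolality = 2·Na + glucose + BUN/2.8 + ethanol/3.7
= 2·134 + 4.6 + 6/2.8 + 298/3.7
= 268 + 4.60 + 2.14 + 80.54
= 355.28 mOsm/kg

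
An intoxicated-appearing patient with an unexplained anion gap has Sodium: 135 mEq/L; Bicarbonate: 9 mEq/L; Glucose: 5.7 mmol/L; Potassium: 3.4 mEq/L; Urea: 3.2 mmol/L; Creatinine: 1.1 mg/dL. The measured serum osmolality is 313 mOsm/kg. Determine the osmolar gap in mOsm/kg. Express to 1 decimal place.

34.1 mOsm/kg

Calculated osmolality = 2·Na + glucose + urea
= 2·135 + 5.7 + 3.2
= 270 + 5.70 + 3.20
= 278.9 mOsm/kg ≈ 278.9 mOsm/kg
Osmolar gap = measured − calculated = 313 − 278.9 = 34.1 mOsm/kg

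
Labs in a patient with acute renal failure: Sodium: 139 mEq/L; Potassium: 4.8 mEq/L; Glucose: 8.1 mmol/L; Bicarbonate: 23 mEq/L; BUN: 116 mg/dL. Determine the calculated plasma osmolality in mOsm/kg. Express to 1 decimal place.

Calculated osmolality = 2·Na + glucose + BUN/2.8
= 2·139 + 8.1 + 116/2.8
= 278 + 8.10 + 41.43
= 327.53 mOsm/kg

327.5 mOsm/kg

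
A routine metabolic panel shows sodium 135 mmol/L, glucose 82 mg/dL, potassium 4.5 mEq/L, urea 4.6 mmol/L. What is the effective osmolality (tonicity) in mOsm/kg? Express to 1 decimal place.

Effective osmolality excludes urea (freely permeant across cell membranes):
2·Na + glucose/18
= 2·135 + 82/18
= 270 + 4.56
= 274.56 mOsm/kg

274.6 mOsm/kg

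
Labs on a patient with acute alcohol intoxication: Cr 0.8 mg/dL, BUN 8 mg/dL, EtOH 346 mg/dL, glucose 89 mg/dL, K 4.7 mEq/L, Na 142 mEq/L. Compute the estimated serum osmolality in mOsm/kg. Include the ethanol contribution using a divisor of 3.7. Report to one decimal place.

385.3 mOsm/kg

Calculated osmolality = 2·Na + glucose/18 + BUN/2.8 + ethanol/3.7
= 2·142 + 89/18 + 8/2.8 + 346/3.7
= 284 + 4.94 + 2.86 + 93.51
= 385.31 mOsm/kg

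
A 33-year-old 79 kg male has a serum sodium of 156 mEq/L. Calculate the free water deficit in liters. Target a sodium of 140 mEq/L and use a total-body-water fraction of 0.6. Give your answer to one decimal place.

5.4 L

TBW = 0.6 · 79 = 47.4 L
Free water deficit = TBW · (Na/140 − 1)
= 47.4 · (156/140 − 1)
= 47.4 · 0.1143
= 5.42 L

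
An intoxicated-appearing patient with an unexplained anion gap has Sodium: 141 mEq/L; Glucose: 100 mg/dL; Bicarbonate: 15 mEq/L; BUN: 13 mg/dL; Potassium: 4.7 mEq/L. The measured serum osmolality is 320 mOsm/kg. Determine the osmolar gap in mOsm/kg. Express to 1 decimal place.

27.8 mOsm/kg

Calculated osmolality = 2·Na + glucose/18 + BUN/2.8
= 2·141 + 100/18 + 13/2.8
= 282 + 5.56 + 4.64
= 292.2 mOsm/kg ≈ 292.2 mOsm/kg
Osmolar gap = measured − calculated = 320 − 292.2 = 27.8 mOsm/kg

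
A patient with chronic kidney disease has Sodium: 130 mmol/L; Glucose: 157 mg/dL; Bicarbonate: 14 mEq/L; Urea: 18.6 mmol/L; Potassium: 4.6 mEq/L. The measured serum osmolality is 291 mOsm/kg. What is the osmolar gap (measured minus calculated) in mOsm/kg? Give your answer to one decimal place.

3.7 mOsm/kg

Calculated osmolality = 2·Na + glucose/18 + urea
= 2·130 + 157/18 + 18.6
= 260 + 8.72 + 18.60
= 287.32 mOsm/kg ≈ 287.3 mOsm/kg
Osmolar gap = measured − calculated = 291 − 287.3 = 3.7 mOsm/kg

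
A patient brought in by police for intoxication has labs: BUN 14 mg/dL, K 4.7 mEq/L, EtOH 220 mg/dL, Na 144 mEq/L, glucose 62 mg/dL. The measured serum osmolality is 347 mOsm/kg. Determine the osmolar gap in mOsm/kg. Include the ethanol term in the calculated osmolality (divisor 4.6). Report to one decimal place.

2.7 mOsm/kg

Calculated osmolality = 2·Na + glucose/18 + BUN/2.8 + ethanol/4.6
= 2·144 + 62/18 + 14/2.8 + 220/4.6
= 288 + 3.44 + 5 + 47.83
= 344.27 mOsm/kg ≈ 344.3 mOsm/kg
Osmolar gap = measured − calculated = 347 − 344.3 = 2.7 mOsm/kg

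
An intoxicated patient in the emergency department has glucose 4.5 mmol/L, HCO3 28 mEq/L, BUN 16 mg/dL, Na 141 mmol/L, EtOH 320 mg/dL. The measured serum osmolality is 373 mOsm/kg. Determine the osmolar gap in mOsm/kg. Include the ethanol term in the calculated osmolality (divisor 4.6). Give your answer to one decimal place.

11.2 mOsm/kg

Calculated osmolality = 2·Na + glucose + BUN/2.8 + ethanol/4.6
= 2·141 + 4.5 + 16/2.8 + 320/4.6
= 282 + 4.50 + 5.71 + 69.57
= 361.78 mOsm/kg ≈ 361.8 mOsm/kg
Osmolar gap = measured − calculated = 373 − 361.8 = 11.2 mOsm/kg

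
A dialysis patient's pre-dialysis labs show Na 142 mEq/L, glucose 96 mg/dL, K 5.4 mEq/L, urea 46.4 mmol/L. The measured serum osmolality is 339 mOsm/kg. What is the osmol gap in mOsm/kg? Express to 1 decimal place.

Calculated osmolality = 2·Na + glucose/18 + urea
= 2·142 + 96/18 + 46.4
= 284 + 5.33 + 46.40
= 335.73 mOsm/kg ≈ 335.7 mOsm/kg
Osmolar gap = measured − calculated = 339 − 335.7 = 3.3 mOsm/kg

3.3 mOsm/kg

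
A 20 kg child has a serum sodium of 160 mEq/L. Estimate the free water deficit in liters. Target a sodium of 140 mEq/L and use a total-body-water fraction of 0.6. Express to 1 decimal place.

TBW = 0.6 · 20 = 12 L
Free water deficit = TBW · (Na/140 − 1)
= 12 · (160/140 − 1)
= 12 · 0.1429
= 1.71 L

1.7 L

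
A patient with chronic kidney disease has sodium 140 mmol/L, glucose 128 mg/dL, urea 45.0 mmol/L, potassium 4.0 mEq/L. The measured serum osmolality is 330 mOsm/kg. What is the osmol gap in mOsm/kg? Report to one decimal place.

Calculated osmolality = 2·Na + glucose/18 + urea
= 2·140 + 128/18 + 45
= 280 + 7.11 + 45
= 332.11 mOsm/kg ≈ 332.1 mOsm/kg
Osmolar gap = measured − calculated = 330 − 332.1 = -2.1 mOsm/kg

-2.1 mOsm/kg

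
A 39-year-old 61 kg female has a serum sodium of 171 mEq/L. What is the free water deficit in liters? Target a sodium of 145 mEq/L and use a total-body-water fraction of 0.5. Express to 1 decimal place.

5.5 L

TBW = 0.5 · 61 = 30.5 L
Free water deficit = TBW · (Na/145 − 1)
= 30.5 · (171/145 − 1)
= 30.5 · 0.1793
= 5.47 L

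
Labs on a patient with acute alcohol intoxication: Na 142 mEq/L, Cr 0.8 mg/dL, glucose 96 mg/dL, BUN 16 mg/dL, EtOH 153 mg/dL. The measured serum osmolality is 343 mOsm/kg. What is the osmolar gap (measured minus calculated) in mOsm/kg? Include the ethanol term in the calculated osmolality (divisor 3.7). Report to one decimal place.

6.6 mOsm/kg

Calculated osmolality = 2·Na + glucose/18 + BUN/2.8 + ethanol/3.7
= 2·142 + 96/18 + 16/2.8 + 153/3.7
= 284 + 5.33 + 5.71 + 41.35
= 336.39 mOsm/kg ≈ 336.4 mOsm/kg
Osmolar gap = measured − calculated = 343 − 336.4 = 6.6 mOsm/kg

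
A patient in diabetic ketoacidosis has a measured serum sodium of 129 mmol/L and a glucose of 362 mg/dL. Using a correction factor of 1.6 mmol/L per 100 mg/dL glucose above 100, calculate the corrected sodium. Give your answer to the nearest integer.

Corrected Na = measured Na + 1.6 · (glucose − 100)/100
= 129 + 1.6 · (362 − 100)/100
= 129 + 4.2
= 133.2 mmol/L

133 mmol/L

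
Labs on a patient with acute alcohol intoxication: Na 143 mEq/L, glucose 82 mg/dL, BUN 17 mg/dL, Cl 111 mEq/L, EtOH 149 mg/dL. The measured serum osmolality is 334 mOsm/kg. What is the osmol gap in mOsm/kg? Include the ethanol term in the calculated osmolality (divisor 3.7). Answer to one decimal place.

-2.9 mOsm/kg

Calculated osmolality = 2·Na + glucose/18 + BUN/2.8 + ethanol/3.7
= 2·143 + 82/18 + 17/2.8 + 149/3.7
= 286 + 4.56 + 6.07 + 40.27
= 336.9 mOsm/kg ≈ 336.9 mOsm/kg
Osmolar gap = measured − calculated = 334 − 336.9 = -2.9 mOsm/kg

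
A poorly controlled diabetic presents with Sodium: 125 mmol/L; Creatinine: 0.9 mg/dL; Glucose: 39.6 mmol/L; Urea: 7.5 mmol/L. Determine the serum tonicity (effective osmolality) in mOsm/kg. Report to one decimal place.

289.6 mOsm/kg

Effective osmolality excludes urea (freely permeant across cell membranes):
2·Na + glucose
= 2·125 + 39.6
= 250 + 39.6
= 289.6 mOsm/kg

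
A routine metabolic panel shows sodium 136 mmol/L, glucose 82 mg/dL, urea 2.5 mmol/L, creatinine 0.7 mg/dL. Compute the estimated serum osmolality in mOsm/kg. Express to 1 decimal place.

Calculated osmolality = 2·Na + glucose/18 + urea
= 2·136 + 82/18 + 2.5
= 272 + 4.56 + 2.50
= 279.06 mOsm/kg

279.1 mOsm/kg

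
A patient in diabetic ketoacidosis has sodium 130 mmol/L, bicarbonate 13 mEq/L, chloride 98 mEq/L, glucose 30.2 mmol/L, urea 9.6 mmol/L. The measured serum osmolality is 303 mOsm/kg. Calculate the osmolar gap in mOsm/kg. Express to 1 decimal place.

3.2 mOsm/kg

Calculated osmolality = 2·Na + glucose + urea
= 2·130 + 30.2 + 9.6
= 260 + 30.20 + 9.60
= 299.8 mOsm/kg ≈ 299.8 mOsm/kg
Osmolar gap = measured − calculated = 303 − 299.8 = 3.2 mOsm/kg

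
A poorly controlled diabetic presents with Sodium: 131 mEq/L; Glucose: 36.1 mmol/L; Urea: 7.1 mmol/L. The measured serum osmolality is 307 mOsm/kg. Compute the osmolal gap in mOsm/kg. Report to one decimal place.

1.8 mOsm/kg

Calculated osmolality = 2·Na + glucose + urea
= 2·131 + 36.1 + 7.1
= 262 + 36.10 + 7.10
= 305.2 mOsm/kg ≈ 305.2 mOsm/kg
Osmolar gap = measured − calculated = 307 − 305.2 = 1.8 mOsm/kg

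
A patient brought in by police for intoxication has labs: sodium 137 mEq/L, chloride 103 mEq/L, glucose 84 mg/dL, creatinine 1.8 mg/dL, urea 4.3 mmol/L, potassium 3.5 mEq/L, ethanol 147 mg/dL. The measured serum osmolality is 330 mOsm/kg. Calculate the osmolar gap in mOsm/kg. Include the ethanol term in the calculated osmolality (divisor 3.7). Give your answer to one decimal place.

Calculated osmolality = 2·Na + glucose/18 + urea + ethanol/3.7
= 2·137 + 84/18 + 4.3 + 147/3.7
= 274 + 4.67 + 4.30 + 39.73
= 322.7 mOsm/kg ≈ 322.7 mOsm/kg
Osmolar gap = measured − calculated = 330 − 322.7 = 7.3 mOsm/kg

7.3 mOsm/kg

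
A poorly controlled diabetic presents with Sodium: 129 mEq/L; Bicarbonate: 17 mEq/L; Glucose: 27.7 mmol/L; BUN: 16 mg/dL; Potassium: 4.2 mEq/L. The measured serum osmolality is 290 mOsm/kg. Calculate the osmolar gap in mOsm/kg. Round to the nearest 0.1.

-1.4 mOsm/kg

Calculated osmolality = 2·Na + glucose + BUN/2.8
= 2·129 + 27.7 + 16/2.8
= 258 + 27.70 + 5.71
= 291.41 mOsm/kg ≈ 291.4 mOsm/kg
Osmolar gap = measured − calculated = 290 − 291.4 = -1.4 mOsm/kg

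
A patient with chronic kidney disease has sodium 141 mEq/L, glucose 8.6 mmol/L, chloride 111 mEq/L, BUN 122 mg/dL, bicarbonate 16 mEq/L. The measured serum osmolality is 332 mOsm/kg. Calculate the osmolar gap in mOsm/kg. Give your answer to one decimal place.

Calculated osmolality = 2·Na + glucose + BUN/2.8
= 2·141 + 8.6 + 122/2.8
= 282 + 8.60 + 43.57
= 334.17 mOsm/kg ≈ 334.2 mOsm/kg
Osmolar gap = measured − calculated = 332 − 334.2 = -2.2 mOsm/kg

-2.2 mOsm/kg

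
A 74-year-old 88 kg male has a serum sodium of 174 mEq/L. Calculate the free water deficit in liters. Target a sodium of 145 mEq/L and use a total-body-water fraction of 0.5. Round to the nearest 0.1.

8.8 L

TBW = 0.5 · 88 = 44 L
Free water deficit = TBW · (Na/145 − 1)
= 44 · (174/145 − 1)
= 44 · 0.2
= 8.8 L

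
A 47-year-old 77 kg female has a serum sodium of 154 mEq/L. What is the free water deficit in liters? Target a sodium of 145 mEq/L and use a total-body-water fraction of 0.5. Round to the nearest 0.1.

2.4 L

TBW = 0.5 · 77 = 38.5 L
Free water deficit = TBW · (Na/145 − 1)
= 38.5 · (154/145 − 1)
= 38.5 · 0.0621
= 2.39 L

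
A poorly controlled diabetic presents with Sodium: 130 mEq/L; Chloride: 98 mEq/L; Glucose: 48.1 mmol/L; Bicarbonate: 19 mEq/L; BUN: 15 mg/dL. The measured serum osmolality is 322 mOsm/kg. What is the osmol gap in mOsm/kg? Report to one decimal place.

8.5 mOsm/kg

Calculated osmolality = 2·Na + glucose + BUN/2.8
= 2·130 + 48.1 + 15/2.8
= 260 + 48.10 + 5.36
= 313.46 mOsm/kg ≈ 313.5 mOsm/kg
Osmolar gap = measured − calculated = 322 − 313.5 = 8.5 mOsm/kg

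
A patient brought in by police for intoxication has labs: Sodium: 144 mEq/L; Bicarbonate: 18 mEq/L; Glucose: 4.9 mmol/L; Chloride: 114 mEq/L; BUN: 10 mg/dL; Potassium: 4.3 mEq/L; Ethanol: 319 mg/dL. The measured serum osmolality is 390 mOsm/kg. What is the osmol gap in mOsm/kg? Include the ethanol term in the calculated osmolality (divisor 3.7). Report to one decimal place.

Calculated osmolality = 2·Na + glucose + BUN/2.8 + ethanol/3.7
= 2·144 + 4.9 + 10/2.8 + 319/3.7
= 288 + 4.90 + 3.57 + 86.22
= 382.69 mOsm/kg ≈ 382.7 mOsm/kg
Osmolar gap = measured − calculated = 390 − 382.7 = 7.3 mOsm/kg

7.3 mOsm/kg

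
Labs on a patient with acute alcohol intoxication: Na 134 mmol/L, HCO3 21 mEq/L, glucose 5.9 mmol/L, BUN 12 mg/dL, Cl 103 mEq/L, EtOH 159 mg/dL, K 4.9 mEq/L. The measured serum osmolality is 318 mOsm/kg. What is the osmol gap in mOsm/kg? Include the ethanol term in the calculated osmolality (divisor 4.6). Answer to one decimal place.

5.2 mOsm/kg

Calculated osmolality = 2·Na + glucose + BUN/2.8 + ethanol/4.6
= 2·134 + 5.9 + 12/2.8 + 159/4.6
= 268 + 5.90 + 4.29 + 34.57
= 312.76 mOsm/kg ≈ 312.8 mOsm/kg
Osmolar gap = measured − calculated = 318 − 312.8 = 5.2 mOsm/kg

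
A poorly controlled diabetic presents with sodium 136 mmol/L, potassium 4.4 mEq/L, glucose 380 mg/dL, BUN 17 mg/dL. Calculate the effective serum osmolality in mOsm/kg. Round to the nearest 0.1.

293.1 mOsm/kg

Effective osmolality excludes urea (freely permeant across cell membranes):
2·Na + glucose/18
= 2·136 + 380/18
= 272 + 21.11
= 293.11 mOsm/kg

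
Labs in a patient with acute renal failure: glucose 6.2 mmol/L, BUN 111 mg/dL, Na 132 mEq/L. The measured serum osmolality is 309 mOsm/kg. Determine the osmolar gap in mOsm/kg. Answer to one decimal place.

Calculated osmolality = 2·Na + glucose + BUN/2.8
= 2·132 + 6.2 + 111/2.8
= 264 + 6.20 + 39.64
= 309.84 mOsm/kg ≈ 309.8 mOsm/kg
Osmolar gap = measured − calculated = 309 − 309.8 = -0.8 mOsm/kg

-0.8 mOsm/kg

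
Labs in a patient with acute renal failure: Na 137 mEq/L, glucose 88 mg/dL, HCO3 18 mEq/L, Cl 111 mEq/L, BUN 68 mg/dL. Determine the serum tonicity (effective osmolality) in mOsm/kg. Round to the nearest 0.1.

Effective osmolality excludes urea (freely permeant across cell membranes):
2·Na + glucose/18
= 2·137 + 88/18
= 274 + 4.89
= 278.89 mOsm/kg

278.9 mOsm/kg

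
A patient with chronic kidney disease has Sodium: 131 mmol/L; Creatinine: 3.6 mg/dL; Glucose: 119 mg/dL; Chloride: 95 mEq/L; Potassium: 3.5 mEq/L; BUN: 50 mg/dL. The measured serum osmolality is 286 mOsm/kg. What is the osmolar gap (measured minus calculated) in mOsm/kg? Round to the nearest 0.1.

Calculated osmolality = 2·Na + glucose/18 + BUN/2.8
= 2·131 + 119/18 + 50/2.8
= 262 + 6.61 + 17.86
= 286.47 mOsm/kg ≈ 286.5 mOsm/kg
Osmolar gap = measured − calculated = 286 − 286.5 = -0.5 mOsm/kg

-0.5 mOsm/kg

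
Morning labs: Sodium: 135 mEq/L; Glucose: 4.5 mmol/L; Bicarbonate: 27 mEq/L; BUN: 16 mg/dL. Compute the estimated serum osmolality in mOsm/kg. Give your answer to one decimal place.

280.2 mOsm/kg

Calculated osmolality = 2·Na + glucose + BUN/2.8
= 2·135 + 4.5 + 16/2.8
= 270 + 4.50 + 5.71
= 280.21 mOsm/kg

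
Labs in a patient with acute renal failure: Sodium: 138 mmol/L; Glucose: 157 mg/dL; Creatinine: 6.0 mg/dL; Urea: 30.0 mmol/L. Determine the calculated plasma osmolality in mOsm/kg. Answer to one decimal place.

Calculated osmolality = 2·Na + glucose/18 + urea
= 2·138 + 157/18 + 30
= 276 + 8.72 + 30
= 314.72 mOsm/kg

314.7 mOsm/kg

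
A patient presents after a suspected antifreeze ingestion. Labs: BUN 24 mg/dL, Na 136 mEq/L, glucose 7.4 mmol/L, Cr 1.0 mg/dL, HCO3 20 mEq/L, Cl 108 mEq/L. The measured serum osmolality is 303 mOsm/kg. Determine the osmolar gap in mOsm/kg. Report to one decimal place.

15.0 mOsm/kg

Calculated osmolality = 2·Na + glucose + BUN/2.8
= 2·136 + 7.4 + 24/2.8
= 272 + 7.40 + 8.57
= 287.97 mOsm/kg ≈ 288.0 mOsm/kg
Osmolar gap = measured − calculated = 303 − 288.0 = 15.0 mOsm/kg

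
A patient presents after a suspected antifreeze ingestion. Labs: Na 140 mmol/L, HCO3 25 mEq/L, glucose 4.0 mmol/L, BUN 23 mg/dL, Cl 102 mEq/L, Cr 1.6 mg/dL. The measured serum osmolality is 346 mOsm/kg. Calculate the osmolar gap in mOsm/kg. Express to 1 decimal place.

53.8 mOsm/kg

Calculated osmolality = 2·Na + glucose + BUN/2.8
= 2·140 + 4 + 23/2.8
= 280 + 4 + 8.21
= 292.21 mOsm/kg ≈ 292.2 mOsm/kg
Osmolar gap = measured − calculated = 346 − 292.2 = 53.8 mOsm/kg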